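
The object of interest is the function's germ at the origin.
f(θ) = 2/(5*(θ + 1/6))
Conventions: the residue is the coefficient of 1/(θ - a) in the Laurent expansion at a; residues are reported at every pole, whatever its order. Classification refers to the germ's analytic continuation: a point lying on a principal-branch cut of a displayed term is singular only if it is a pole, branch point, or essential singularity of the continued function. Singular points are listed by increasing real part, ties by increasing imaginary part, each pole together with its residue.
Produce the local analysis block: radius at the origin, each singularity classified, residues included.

Radius of convergence at 0: 1/6.
At -1/6: a pole of order 1; residue 2/5.

Denominator factor (θ + 1/6): pole of order 1 at -1/6, modulus 1/6.
The radius of convergence is the smallest modulus among the singular points: 1/6.
At the order-1 pole -1/6 set g(θ) = (θ - (-1/6))*f(θ) = 2/5.
Simple pole: residue = g(a) at a = -1/6, which is 2/5.


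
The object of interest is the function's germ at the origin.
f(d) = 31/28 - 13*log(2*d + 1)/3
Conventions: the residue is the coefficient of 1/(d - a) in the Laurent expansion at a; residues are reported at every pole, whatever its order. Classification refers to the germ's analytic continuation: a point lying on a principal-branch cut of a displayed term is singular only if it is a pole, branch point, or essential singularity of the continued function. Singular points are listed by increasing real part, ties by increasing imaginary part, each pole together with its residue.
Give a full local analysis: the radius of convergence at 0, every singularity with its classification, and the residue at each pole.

Radius of convergence at 0: 1/2.
At -1/2: a logarithmic branch point.

Branch term (-13/3)*log(1 - d/(-1/2)): its argument vanishes at d = -1/2, a logarithmic branch point, modulus 1/2.
The radius of convergence is the smallest modulus among the singular points: 1/2.


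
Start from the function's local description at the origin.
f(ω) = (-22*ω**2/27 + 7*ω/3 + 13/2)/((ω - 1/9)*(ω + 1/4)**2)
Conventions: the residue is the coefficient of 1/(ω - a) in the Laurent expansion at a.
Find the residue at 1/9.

The residue is 236168/4563.

At the order-1 pole 1/9 set g(ω) = (ω - (1/9))*f(ω) = (-22*ω**2/27 + 7*ω/3 + 13/2)/(ω + 1/4)**2.
Simple pole: residue = g(a) at a = 1/9, which is 236168/4563.


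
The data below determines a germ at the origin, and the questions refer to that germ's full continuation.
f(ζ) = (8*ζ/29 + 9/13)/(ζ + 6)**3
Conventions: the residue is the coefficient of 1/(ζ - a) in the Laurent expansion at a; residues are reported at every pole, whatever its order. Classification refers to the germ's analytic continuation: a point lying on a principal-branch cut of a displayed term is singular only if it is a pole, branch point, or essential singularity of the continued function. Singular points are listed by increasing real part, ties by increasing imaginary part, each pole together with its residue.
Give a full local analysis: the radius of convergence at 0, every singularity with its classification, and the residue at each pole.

Radius of convergence at 0: 6.
At -6: a pole of order 3; residue 0.

Denominator factor (ζ + 6)^3: pole of order 3 at -6, modulus 6.
The radius of convergence is the smallest modulus among the singular points: 6.
At the order-3 pole -6 set g(ζ) = (ζ - (-6))^3*f(ζ) = 8*ζ/29 + 9/13.
Order-3 pole: residue = g''(a)/2; g''(-6) = 0, so the residue is 0.


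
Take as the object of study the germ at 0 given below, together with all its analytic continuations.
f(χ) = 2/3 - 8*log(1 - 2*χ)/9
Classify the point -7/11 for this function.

There is no denominator, hence no pole anywhere.
Branch term log(1 - χ/(1/2)): argument at -7/11 is 25/11, nonzero, so -7/11 is not its branch point (a point on a principal cut is still regular for the continued germ).
So the germ continues analytically to -7/11.

The point is a regular point.


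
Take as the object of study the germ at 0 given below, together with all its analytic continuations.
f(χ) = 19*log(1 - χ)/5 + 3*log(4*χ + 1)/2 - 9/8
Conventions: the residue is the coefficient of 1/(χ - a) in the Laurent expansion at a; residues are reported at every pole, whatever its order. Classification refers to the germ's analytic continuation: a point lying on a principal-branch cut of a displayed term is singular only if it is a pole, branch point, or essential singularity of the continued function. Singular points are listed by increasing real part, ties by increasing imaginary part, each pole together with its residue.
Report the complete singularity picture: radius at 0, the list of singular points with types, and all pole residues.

Branch term (19/5)*log(1 - χ/(1)): its argument vanishes at χ = 1, a logarithmic branch point, modulus 1.
Branch term (3/2)*log(1 - χ/(-1/4)): its argument vanishes at χ = -1/4, a logarithmic branch point, modulus 1/4.
The radius of convergence is the smallest modulus among the singular points: 1/4.
List the singular points by increasing real part (a conjugate pair: the negative imaginary part first).

Radius of convergence at 0: 1/4.
At -1/4: a logarithmic branch point.
At 1: a logarithmic branch point.


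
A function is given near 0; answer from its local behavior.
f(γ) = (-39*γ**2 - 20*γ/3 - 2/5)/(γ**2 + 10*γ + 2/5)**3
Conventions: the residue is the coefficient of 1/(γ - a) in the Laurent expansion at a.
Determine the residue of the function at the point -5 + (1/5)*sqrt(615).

The residue is -(23335/14886936)*sqrt(615).


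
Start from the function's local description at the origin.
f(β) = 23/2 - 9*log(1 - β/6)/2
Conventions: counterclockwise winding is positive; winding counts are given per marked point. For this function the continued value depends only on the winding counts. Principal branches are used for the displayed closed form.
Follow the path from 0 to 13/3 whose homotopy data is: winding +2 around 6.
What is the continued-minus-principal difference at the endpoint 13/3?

Continued minus principal equals -(18)*pi*i.

The rational part is single-valued and drops out of the difference; each branch term changes only by its own monodromy.
(-9/2)*log(1 - β/(6)): each positive loop around 6 adds 2*pi*i to the log, so winding +2 contributes (-9/2)*(2)*2*pi*i = -(18)*pi*i.
Summing the contributions at β = 13/3 gives -(18)*pi*i.


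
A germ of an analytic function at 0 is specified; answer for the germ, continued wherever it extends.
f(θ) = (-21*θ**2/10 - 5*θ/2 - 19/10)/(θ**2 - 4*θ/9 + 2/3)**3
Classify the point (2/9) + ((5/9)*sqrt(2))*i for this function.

The denominator factor θ**2 - 4*θ/9 + 2/3 vanishes at (2/9) + ((5/9)*sqrt(2))*i and appears to the power 3; the numerator there equals (-341/270) - ((103/54)*sqrt(2))*i, nonzero, and no other factor vanishes.
Hence a pole whose order is the multiplicity, 3.

The point is a pole of order 3.


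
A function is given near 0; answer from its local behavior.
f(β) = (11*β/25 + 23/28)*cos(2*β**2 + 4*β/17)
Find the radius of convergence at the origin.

The factor cos(2*β**2 + 4*β/17) is entire and contributes no finite singular point.
The polynomial part has no poles.
No finite singular points: the Taylor series at 0 converges everywhere.

The radius of convergence is infinite.


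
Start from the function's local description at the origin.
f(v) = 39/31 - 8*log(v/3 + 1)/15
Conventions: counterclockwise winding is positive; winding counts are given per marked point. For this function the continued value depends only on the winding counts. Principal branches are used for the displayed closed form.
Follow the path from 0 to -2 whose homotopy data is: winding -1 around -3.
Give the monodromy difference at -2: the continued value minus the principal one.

Continued minus principal equals (16/15)*pi*i.

The rational part is single-valued and drops out of the difference; each branch term changes only by its own monodromy.
(-8/15)*log(1 - v/(-3)): each positive loop around -3 adds 2*pi*i to the log, so winding -1 contributes (-8/15)*(-1)*2*pi*i = (16/15)*pi*i.
Summing the contributions at v = -2 gives (16/15)*pi*i.


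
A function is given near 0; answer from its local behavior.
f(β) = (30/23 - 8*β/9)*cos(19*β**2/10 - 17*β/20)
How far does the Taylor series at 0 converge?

The radius of convergence is infinite.

The factor cos(19*β**2/10 - 17*β/20) is entire and contributes no finite singular point.
The polynomial part has no poles.
No finite singular points: the Taylor series at 0 converges everywhere.


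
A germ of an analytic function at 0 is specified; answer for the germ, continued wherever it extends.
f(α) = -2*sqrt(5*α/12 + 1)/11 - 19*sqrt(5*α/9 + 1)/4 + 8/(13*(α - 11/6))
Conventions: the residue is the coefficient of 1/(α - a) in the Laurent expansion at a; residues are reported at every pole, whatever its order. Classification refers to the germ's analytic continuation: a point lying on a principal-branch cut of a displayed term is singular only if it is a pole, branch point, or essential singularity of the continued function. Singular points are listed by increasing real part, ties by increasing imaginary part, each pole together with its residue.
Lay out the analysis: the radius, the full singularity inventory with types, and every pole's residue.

Denominator factor (α - 11/6): pole of order 1 at 11/6, modulus 11/6.
Branch term (-2/11)*sqrt(1 - α/(-12/5)): its argument vanishes at α = -12/5, a square-root branch point, modulus 12/5.
Branch term (-19/4)*sqrt(1 - α/(-9/5)): its argument vanishes at α = -9/5, a square-root branch point, modulus 9/5.
The radius of convergence is the smallest modulus among the singular points: 9/5.
The branch terms are analytic at 11/6 and contribute nothing to the residue; only the rational part matters.
At the order-1 pole 11/6 set g(α) = (α - (11/6))*(rational part) = 8/13.
Simple pole: residue = g(a) at a = 11/6, which is 8/13.
List the singular points by increasing real part (a conjugate pair: the negative imaginary part first).

Radius of convergence at 0: 9/5.
At -12/5: an algebraic (square-root) branch point.
At -9/5: an algebraic (square-root) branch point.
At 11/6: a pole of order 1; residue 8/13.


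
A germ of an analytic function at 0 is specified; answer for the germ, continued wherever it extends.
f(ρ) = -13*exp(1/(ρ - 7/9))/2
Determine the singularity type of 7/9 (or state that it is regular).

The exponent 1/(ρ - (7/9)) has a pole at 7/9, so exp(1/(ρ - (7/9))) takes every nonzero value near it: an essential singularity (not a pole of any order).

The point is an essential singularity.


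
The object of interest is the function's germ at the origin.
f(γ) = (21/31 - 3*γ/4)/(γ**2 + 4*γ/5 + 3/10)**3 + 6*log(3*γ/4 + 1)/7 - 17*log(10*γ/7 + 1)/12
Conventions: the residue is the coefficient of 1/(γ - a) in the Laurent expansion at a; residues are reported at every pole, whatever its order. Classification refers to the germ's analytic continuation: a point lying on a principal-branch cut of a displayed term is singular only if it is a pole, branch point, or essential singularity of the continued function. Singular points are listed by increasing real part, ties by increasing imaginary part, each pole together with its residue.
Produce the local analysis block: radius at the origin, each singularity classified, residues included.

Denominator factor (γ**2 + 4*γ/5 + 3/10)^3: discriminant -14/25, complex-conjugate roots (-2/5) + ((1/10)*sqrt(14))*i and (-2/5) - ((1/10)*sqrt(14))*i; poles of order 3, moduli (1/10)*sqrt(30) and (1/10)*sqrt(30).
Branch term (-17/12)*log(1 - γ/(-7/10)): its argument vanishes at γ = -7/10, a logarithmic branch point, modulus 7/10.
Branch term (6/7)*log(1 - γ/(-4/3)): its argument vanishes at γ = -4/3, a logarithmic branch point, modulus 4/3.
The radius of convergence is the smallest modulus among the singular points: (1/10)*sqrt(30).
The branch terms are analytic at (-2/5) - ((1/10)*sqrt(14))*i and contribute nothing to the residue; only the rational part matters.
The factor γ**2 + 4*γ/5 + 3/10 splits as (γ - a)(γ - a') with a = (-2/5) - ((1/10)*sqrt(14))*i, a' = (-2/5) + ((1/10)*sqrt(14))*i. At the order-3 pole a set g(γ) = (γ - a)^3*(rational part) = [21/31 - 3*γ/4] / (γ - a')^3.
Order-3 pole: residue = g''(a)/2; g''((-2/5) - ((1/10)*sqrt(14))*i) = ((568125/42532)*sqrt(14))*i, so the residue is ((568125/85064)*sqrt(14))*i.
The branch terms are analytic at (-2/5) + ((1/10)*sqrt(14))*i and contribute nothing to the residue; only the rational part matters.
The factor γ**2 + 4*γ/5 + 3/10 splits as (γ - a)(γ - a') with a = (-2/5) + ((1/10)*sqrt(14))*i, a' = (-2/5) - ((1/10)*sqrt(14))*i. At the order-3 pole a set g(γ) = (γ - a)^3*(rational part) = [21/31 - 3*γ/4] / (γ - a')^3.
Order-3 pole: residue = g''(a)/2; g''((-2/5) + ((1/10)*sqrt(14))*i) = -((568125/42532)*sqrt(14))*i, so the residue is -((568125/85064)*sqrt(14))*i.
List the singular points by increasing real part (a conjugate pair: the negative imaginary part first).

Radius of convergence at 0: (1/10)*sqrt(30).
At -4/3: a logarithmic branch point.
At -7/10: a logarithmic branch point.
At (-2/5) - ((1/10)*sqrt(14))*i: a pole of order 3; residue ((568125/85064)*sqrt(14))*i.
At (-2/5) + ((1/10)*sqrt(14))*i: a pole of order 3; residue -((568125/85064)*sqrt(14))*i.


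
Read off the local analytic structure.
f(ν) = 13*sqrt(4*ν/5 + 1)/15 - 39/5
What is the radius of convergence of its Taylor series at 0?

The radius of convergence is 5/4.

Branch term (13/15)*sqrt(1 - ν/(-5/4)): its argument vanishes at ν = -5/4, a square-root branch point, modulus 5/4.
The radius of convergence is the smallest modulus among the singular points: 5/4.


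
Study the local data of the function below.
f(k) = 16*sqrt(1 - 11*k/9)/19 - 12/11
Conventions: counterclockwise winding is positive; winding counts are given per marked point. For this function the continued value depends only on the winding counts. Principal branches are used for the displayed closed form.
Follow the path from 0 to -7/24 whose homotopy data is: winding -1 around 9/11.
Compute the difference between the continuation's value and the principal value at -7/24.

The rational part is single-valued and drops out of the difference; each branch term changes only by its own monodromy.
(16/19)*sqrt(1 - k/(9/11)): winding -1 is odd, the square root flips sign, contributing -2*(16/19)*sqrt(1 - (-7/24)/(9/11)) = -2*(16/19)*sqrt(293/216) = -(8/171)*sqrt(1758).
Summing the contributions at k = -7/24 gives -(8/171)*sqrt(1758).

Continued minus principal equals -(8/171)*sqrt(1758).


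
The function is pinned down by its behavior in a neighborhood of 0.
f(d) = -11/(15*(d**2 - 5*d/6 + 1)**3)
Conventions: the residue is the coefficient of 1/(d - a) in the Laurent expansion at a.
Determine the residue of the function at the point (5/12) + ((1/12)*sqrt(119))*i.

The residue is ((171072/8425795)*sqrt(119))*i.

The factor d**2 - 5*d/6 + 1 splits as (d - a)(d - a') with a = (5/12) + ((1/12)*sqrt(119))*i, a' = (5/12) - ((1/12)*sqrt(119))*i. At the order-3 pole a set g(d) = (d - a)^3*f(d) = [-11/15] / (d - a')^3.
Order-3 pole: residue = g''(a)/2; g''((5/12) + ((1/12)*sqrt(119))*i) = ((342144/8425795)*sqrt(119))*i, so the residue is ((171072/8425795)*sqrt(119))*i.


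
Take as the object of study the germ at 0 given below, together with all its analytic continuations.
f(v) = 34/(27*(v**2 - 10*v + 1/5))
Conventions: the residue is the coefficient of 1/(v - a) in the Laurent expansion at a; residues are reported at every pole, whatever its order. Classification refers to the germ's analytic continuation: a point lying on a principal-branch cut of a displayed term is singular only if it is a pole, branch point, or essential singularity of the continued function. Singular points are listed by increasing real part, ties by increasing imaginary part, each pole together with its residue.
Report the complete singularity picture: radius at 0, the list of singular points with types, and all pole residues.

Denominator factor (v**2 - 10*v + 1/5): discriminant 496/5, real irrational roots 5 + (2/5)*sqrt(155) and 5 - (2/5)*sqrt(155); poles of order 1, moduli 5 + (2/5)*sqrt(155) and 5 - (2/5)*sqrt(155).
The radius of convergence is the smallest modulus among the singular points: 5 - (2/5)*sqrt(155).
The factor v**2 - 10*v + 1/5 splits as (v - a)(v - a') with a = 5 - (2/5)*sqrt(155), a' = 5 + (2/5)*sqrt(155). At the order-1 pole a set g(v) = (v - a)*f(v) = [34/27] / (v - a').
Simple pole: residue = g(a) at a = 5 - (2/5)*sqrt(155), which is -(17/1674)*sqrt(155).
The factor v**2 - 10*v + 1/5 splits as (v - a)(v - a') with a = 5 + (2/5)*sqrt(155), a' = 5 - (2/5)*sqrt(155). At the order-1 pole a set g(v) = (v - a)*f(v) = [34/27] / (v - a').
Simple pole: residue = g(a) at a = 5 + (2/5)*sqrt(155), which is (17/1674)*sqrt(155).
List the singular points by increasing real part (a conjugate pair: the negative imaginary part first).

Radius of convergence at 0: 5 - (2/5)*sqrt(155).
At 5 - (2/5)*sqrt(155): a pole of order 1; residue -(17/1674)*sqrt(155).
At 5 + (2/5)*sqrt(155): a pole of order 1; residue (17/1674)*sqrt(155).


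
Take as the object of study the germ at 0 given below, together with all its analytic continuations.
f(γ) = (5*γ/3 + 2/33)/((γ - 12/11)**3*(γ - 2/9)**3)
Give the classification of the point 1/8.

Denominator factors: γ - 12/11 = -85/88 at γ = 1/8; γ - 2/9 = -7/72 at γ = 1/8 — none vanishes.
So the germ continues analytically to 1/8.

The point is a regular point.


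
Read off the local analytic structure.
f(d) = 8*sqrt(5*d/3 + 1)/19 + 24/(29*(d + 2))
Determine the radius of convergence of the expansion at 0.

The radius of convergence is 3/5.

Denominator factor (d + 2): pole of order 1 at -2, modulus 2.
Branch term (8/19)*sqrt(1 - d/(-3/5)): its argument vanishes at d = -3/5, a square-root branch point, modulus 3/5.
The radius of convergence is the smallest modulus among the singular points: 3/5.


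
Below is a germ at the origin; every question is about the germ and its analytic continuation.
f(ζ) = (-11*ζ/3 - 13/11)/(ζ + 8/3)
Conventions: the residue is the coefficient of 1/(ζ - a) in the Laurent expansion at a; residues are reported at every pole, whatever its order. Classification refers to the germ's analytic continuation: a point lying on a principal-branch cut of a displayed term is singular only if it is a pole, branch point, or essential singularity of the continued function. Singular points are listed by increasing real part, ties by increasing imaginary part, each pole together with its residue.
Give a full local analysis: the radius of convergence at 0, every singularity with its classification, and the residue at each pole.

Radius of convergence at 0: 8/3.
At -8/3: a pole of order 1; residue 851/99.

Denominator factor (ζ + 8/3): pole of order 1 at -8/3, modulus 8/3.
The radius of convergence is the smallest modulus among the singular points: 8/3.
At the order-1 pole -8/3 set g(ζ) = (ζ - (-8/3))*f(ζ) = -11*ζ/3 - 13/11.
Simple pole: residue = g(a) at a = -8/3, which is 851/99.


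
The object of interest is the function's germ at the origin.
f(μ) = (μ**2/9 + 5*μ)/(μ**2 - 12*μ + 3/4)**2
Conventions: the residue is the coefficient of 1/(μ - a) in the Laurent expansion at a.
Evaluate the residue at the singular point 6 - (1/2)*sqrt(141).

The factor μ**2 - 12*μ + 3/4 splits as (μ - a)(μ - a') with a = 6 - (1/2)*sqrt(141), a' = 6 + (1/2)*sqrt(141). At the order-2 pole a set g(μ) = (μ - a)^2*f(μ) = [μ**2/9 + 5*μ] / (μ - a')^2.
Order-2 pole: residue = g'(a); g'(6 - (1/2)*sqrt(141)) = (361/119286)*sqrt(141), so the residue is (361/119286)*sqrt(141).

The residue is (361/119286)*sqrt(141).


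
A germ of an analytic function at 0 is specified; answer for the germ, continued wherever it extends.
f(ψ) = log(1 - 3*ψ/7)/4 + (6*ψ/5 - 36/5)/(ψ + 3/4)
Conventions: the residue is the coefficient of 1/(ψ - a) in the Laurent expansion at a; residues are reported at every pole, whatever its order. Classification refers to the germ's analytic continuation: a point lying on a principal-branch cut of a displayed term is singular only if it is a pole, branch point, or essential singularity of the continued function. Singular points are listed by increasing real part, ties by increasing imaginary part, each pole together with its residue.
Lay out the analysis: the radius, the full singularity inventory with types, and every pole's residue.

Denominator factor (ψ + 3/4): pole of order 1 at -3/4, modulus 3/4.
Branch term (1/4)*log(1 - ψ/(7/3)): its argument vanishes at ψ = 7/3, a logarithmic branch point, modulus 7/3.
The radius of convergence is the smallest modulus among the singular points: 3/4.
The branch term is analytic at -3/4 and contributes nothing to the residue; only the rational part matters.
At the order-1 pole -3/4 set g(ψ) = (ψ - (-3/4))*(rational part) = 6*ψ/5 - 36/5.
Simple pole: residue = g(a) at a = -3/4, which is -81/10.
List the singular points by increasing real part (a conjugate pair: the negative imaginary part first).

Radius of convergence at 0: 3/4.
At -3/4: a pole of order 1; residue -81/10.
At 7/3: a logarithmic branch point.


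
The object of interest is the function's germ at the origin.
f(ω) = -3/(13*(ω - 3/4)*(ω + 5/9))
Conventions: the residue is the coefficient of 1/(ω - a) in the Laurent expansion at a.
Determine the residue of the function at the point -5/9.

At the order-1 pole -5/9 set g(ω) = (ω - (-5/9))*f(ω) = -3/(13*(ω - 3/4)).
Simple pole: residue = g(a) at a = -5/9, which is 108/611.

The residue is 108/611.


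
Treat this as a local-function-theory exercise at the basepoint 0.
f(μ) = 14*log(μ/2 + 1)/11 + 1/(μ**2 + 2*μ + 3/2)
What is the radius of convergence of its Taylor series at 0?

Denominator factor (μ**2 + 2*μ + 3/2): discriminant -2, complex-conjugate roots (-1) + ((1/2)*sqrt(2))*i and (-1) - ((1/2)*sqrt(2))*i; poles of order 1, moduli (1/2)*sqrt(6) and (1/2)*sqrt(6).
Branch term (14/11)*log(1 - μ/(-2)): its argument vanishes at μ = -2, a logarithmic branch point, modulus 2.
The radius of convergence is the smallest modulus among the singular points: (1/2)*sqrt(6).

The radius of convergence is (1/2)*sqrt(6).


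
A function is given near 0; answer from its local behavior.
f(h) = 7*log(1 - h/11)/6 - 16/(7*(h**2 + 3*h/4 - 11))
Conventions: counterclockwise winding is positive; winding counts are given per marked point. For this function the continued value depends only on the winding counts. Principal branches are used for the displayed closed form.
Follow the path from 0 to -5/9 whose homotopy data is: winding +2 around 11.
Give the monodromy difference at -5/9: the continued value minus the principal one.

The rational part is single-valued and drops out of the difference; each branch term changes only by its own monodromy.
(7/6)*log(1 - h/(11)): each positive loop around 11 adds 2*pi*i to the log, so winding +2 contributes (7/6)*(2)*2*pi*i = (14/3)*pi*i.
Summing the contributions at h = -5/9 gives (14/3)*pi*i.

Continued minus principal equals (14/3)*pi*i.


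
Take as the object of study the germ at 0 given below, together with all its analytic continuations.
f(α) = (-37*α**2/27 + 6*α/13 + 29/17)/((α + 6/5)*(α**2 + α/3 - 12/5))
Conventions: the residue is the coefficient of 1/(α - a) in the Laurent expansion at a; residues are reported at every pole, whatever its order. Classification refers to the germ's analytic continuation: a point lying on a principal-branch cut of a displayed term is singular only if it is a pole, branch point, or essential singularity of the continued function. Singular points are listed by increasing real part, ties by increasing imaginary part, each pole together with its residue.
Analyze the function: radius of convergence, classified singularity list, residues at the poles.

Denominator factor (α**2 + α/3 - 12/5): discriminant 437/45, real irrational roots -1/6 + (1/30)*sqrt(2185) and -1/6 - (1/30)*sqrt(2185); poles of order 1, moduli -1/6 + (1/30)*sqrt(2185) and 1/6 + (1/30)*sqrt(2185).
Denominator factor (α + 6/5): pole of order 1 at -6/5, modulus 6/5.
The radius of convergence is the smallest modulus among the singular points: 6/5.
The factor α**2 + α/3 - 12/5 splits as (α - a)(α - a') with a = -1/6 - (1/30)*sqrt(2185), a' = -1/6 + (1/30)*sqrt(2185). At the order-1 pole a set g(α) = (α - a)*f(α) = [(-37*α**2/27 + 6*α/13 + 29/17)/(α + 6/5)] / (α - a').
Simple pole: residue = g(a) at a = -1/6 - (1/30)*sqrt(2185), which is -400535/405756 - (277013/13639644)*sqrt(2185).
At the order-1 pole -6/5 set g(α) = (α - (-6/5))*f(α) = (-37*α**2/27 + 6*α/13 + 29/17)/(α**2 + α/3 - 12/5).
Simple pole: residue = g(a) at a = -6/5, which is 13613/22542.
The factor α**2 + α/3 - 12/5 splits as (α - a)(α - a') with a = -1/6 + (1/30)*sqrt(2185), a' = -1/6 - (1/30)*sqrt(2185). At the order-1 pole a set g(α) = (α - a)*f(α) = [(-37*α**2/27 + 6*α/13 + 29/17)/(α + 6/5)] / (α - a').
Simple pole: residue = g(a) at a = -1/6 + (1/30)*sqrt(2185), which is -400535/405756 + (277013/13639644)*sqrt(2185).
List the singular points by increasing real part (a conjugate pair: the negative imaginary part first).

Radius of convergence at 0: 6/5.
At -1/6 - (1/30)*sqrt(2185): a pole of order 1; residue -400535/405756 - (277013/13639644)*sqrt(2185).
At -6/5: a pole of order 1; residue 13613/22542.
At -1/6 + (1/30)*sqrt(2185): a pole of order 1; residue -400535/405756 + (277013/13639644)*sqrt(2185).


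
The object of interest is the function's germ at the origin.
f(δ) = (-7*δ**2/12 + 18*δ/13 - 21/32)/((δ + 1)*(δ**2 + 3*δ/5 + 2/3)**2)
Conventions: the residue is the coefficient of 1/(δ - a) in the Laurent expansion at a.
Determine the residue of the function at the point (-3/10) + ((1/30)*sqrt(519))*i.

The residue is (245625/212992) + ((230228675/6374637568)*sqrt(519))*i.


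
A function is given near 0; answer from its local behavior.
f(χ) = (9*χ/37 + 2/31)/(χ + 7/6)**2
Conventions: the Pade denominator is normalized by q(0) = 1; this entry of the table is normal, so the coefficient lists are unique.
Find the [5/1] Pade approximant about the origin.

Taylor coefficients needed (expand at 0): a_0 = 72/1519, a_1 = 38340/393421, a_2 = -555984/2753947, a_3 = 5291568/19277629, a_4 = -43483392/134943403, a_5 = 331304256/944603821, a_6 = -344321280/944603821.
Write the denominator as Q(χ) = 1 + q1*χ. Requiring Q*f - P = O(χ^7) with deg P <= 5 kills the coefficients of χ^6..χ^6 in Q*f:
  χ^6: a_6 + q1*a_5 = 0, i.e. -344321280/944603821 + (331304256/944603821)*q1 = 0.
Solving this linear system: q1 = 820/789.
The numerator is Q*f truncated at degree 5: P0 = a_0 = 72/1519; P1 = a_1 + q1*a_0 = 15180540/103469723; P2 = a_2 + q1*a_1 = -72866592/724288061; P3 = a_3 + q1*a_2 = 327899664/5070016427; P4 = a_4 + q1*a_3 = -1311598656/35490114989; P5 = a_5 + q1*a_4 = 3934795968/248430804923.

The Pade approximant has numerator coefficients [72/1519, 15180540/103469723, -72866592/724288061, 327899664/5070016427, -1311598656/35490114989, 3934795968/248430804923]; denominator coefficients [1, 820/789].


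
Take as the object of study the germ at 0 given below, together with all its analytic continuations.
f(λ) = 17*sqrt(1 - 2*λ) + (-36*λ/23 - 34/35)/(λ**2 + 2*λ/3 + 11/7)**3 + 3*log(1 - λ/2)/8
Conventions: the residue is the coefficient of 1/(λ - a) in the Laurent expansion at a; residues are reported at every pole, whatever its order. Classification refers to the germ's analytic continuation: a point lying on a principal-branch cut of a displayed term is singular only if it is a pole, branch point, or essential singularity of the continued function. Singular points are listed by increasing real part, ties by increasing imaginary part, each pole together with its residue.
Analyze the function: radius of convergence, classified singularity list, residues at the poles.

Denominator factor (λ**2 + 2*λ/3 + 11/7)^3: discriminant -368/63, complex-conjugate roots (-1/3) + ((2/21)*sqrt(161))*i and (-1/3) - ((2/21)*sqrt(161))*i; poles of order 3, moduli (1/7)*sqrt(77) and (1/7)*sqrt(77).
Branch term (3/8)*log(1 - λ/(2)): its argument vanishes at λ = 2, a logarithmic branch point, modulus 2.
Branch term (17)*sqrt(1 - λ/(1/2)): its argument vanishes at λ = 1/2, a square-root branch point, modulus 1/2.
The radius of convergence is the smallest modulus among the singular points: 1/2.
The branch terms are analytic at (-1/3) - ((2/21)*sqrt(161))*i and contribute nothing to the residue; only the rational part matters.
The factor λ**2 + 2*λ/3 + 11/7 splits as (λ - a)(λ - a') with a = (-1/3) - ((2/21)*sqrt(161))*i, a' = (-1/3) + ((2/21)*sqrt(161))*i. At the order-3 pole a set g(λ) = (λ - a)^3*(rational part) = [-36*λ/23 - 34/35] / (λ - a')^3.
Order-3 pole: residue = g''(a)/2; g''((-1/3) - ((2/21)*sqrt(161))*i) = -((923643/179098240)*sqrt(161))*i, so the residue is -((923643/358196480)*sqrt(161))*i.
The branch terms are analytic at (-1/3) + ((2/21)*sqrt(161))*i and contribute nothing to the residue; only the rational part matters.
The factor λ**2 + 2*λ/3 + 11/7 splits as (λ - a)(λ - a') with a = (-1/3) + ((2/21)*sqrt(161))*i, a' = (-1/3) - ((2/21)*sqrt(161))*i. At the order-3 pole a set g(λ) = (λ - a)^3*(rational part) = [-36*λ/23 - 34/35] / (λ - a')^3.
Order-3 pole: residue = g''(a)/2; g''((-1/3) + ((2/21)*sqrt(161))*i) = ((923643/179098240)*sqrt(161))*i, so the residue is ((923643/358196480)*sqrt(161))*i.
List the singular points by increasing real part (a conjugate pair: the negative imaginary part first).

Radius of convergence at 0: 1/2.
At (-1/3) - ((2/21)*sqrt(161))*i: a pole of order 3; residue -((923643/358196480)*sqrt(161))*i.
At (-1/3) + ((2/21)*sqrt(161))*i: a pole of order 3; residue ((923643/358196480)*sqrt(161))*i.
At 1/2: an algebraic (square-root) branch point.
At 2: a logarithmic branch point.


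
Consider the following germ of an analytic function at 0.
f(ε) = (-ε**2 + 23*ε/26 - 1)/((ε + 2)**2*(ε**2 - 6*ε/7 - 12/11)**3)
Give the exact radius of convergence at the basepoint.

The radius of convergence is -3/7 + (1/77)*sqrt(7557).

Denominator factor (ε**2 - 6*ε/7 - 12/11)^3: discriminant 2748/539, real irrational roots 3/7 + (1/77)*sqrt(7557) and 3/7 - (1/77)*sqrt(7557); poles of order 3, moduli 3/7 + (1/77)*sqrt(7557) and -3/7 + (1/77)*sqrt(7557).
Denominator factor (ε + 2)^2: pole of order 2 at -2, modulus 2.
The radius of convergence is the smallest modulus among the singular points: -3/7 + (1/77)*sqrt(7557).


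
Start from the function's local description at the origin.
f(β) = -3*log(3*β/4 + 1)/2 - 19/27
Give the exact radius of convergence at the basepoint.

The radius of convergence is 4/3.

Branch term (-3/2)*log(1 - β/(-4/3)): its argument vanishes at β = -4/3, a logarithmic branch point, modulus 4/3.
The radius of convergence is the smallest modulus among the singular points: 4/3.


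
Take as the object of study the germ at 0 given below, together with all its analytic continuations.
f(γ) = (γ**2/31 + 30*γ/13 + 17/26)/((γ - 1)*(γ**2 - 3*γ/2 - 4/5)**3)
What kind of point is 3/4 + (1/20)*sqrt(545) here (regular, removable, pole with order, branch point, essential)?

The point is a pole of order 3.

The denominator factor γ**2 - 3*γ/2 - 4/5 vanishes at 3/4 + (1/20)*sqrt(545) and appears to the power 3; the numerator there equals 39441/16120 + (1899/16120)*sqrt(545), nonzero, and no other factor vanishes.
Hence a pole whose order is the multiplicity, 3.


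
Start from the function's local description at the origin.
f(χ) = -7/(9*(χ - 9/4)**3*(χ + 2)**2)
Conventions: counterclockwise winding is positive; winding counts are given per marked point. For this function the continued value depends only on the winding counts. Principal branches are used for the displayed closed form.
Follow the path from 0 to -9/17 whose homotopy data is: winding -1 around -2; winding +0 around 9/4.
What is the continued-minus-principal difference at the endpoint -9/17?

Continued minus principal equals 0.

The function is rational, hence single-valued: continuing it around any pole returns the same value, so the difference is 0.


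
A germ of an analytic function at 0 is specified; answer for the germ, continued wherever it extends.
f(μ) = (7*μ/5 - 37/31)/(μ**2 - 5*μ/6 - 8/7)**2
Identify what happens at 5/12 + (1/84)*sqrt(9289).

The point is a pole of order 2.

The denominator factor μ**2 - 5*μ/6 - 8/7 vanishes at 5/12 + (1/84)*sqrt(9289) and appears to the power 2; the numerator there equals -227/372 + (1/60)*sqrt(9289), nonzero, and no other factor vanishes.
Hence a pole whose order is the multiplicity, 2.


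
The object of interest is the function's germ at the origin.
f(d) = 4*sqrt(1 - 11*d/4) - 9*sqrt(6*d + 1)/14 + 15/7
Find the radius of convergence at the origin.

The radius of convergence is 1/6.

Branch term (-9/14)*sqrt(1 - d/(-1/6)): its argument vanishes at d = -1/6, a square-root branch point, modulus 1/6.
Branch term (4)*sqrt(1 - d/(4/11)): its argument vanishes at d = 4/11, a square-root branch point, modulus 4/11.
The radius of convergence is the smallest modulus among the singular points: 1/6.


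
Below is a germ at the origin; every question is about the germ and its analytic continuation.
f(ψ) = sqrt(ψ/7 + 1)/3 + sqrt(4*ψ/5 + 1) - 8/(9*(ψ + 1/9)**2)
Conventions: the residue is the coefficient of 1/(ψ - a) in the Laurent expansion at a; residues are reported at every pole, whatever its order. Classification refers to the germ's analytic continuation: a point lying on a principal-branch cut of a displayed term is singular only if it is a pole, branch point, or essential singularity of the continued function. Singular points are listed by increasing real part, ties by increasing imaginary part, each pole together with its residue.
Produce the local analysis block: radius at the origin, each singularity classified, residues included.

Denominator factor (ψ + 1/9)^2: pole of order 2 at -1/9, modulus 1/9.
Branch term (1)*sqrt(1 - ψ/(-5/4)): its argument vanishes at ψ = -5/4, a square-root branch point, modulus 5/4.
Branch term (1/3)*sqrt(1 - ψ/(-7)): its argument vanishes at ψ = -7, a square-root branch point, modulus 7.
The radius of convergence is the smallest modulus among the singular points: 1/9.
The branch terms are analytic at -1/9 and contribute nothing to the residue; only the rational part matters.
At the order-2 pole -1/9 set g(ψ) = (ψ - (-1/9))^2*(rational part) = -8/9.
Order-2 pole: residue = g'(a); g'(-1/9) = 0, so the residue is 0.
List the singular points by increasing real part (a conjugate pair: the negative imaginary part first).

Radius of convergence at 0: 1/9.
At -7: an algebraic (square-root) branch point.
At -5/4: an algebraic (square-root) branch point.
At -1/9: a pole of order 2; residue 0.


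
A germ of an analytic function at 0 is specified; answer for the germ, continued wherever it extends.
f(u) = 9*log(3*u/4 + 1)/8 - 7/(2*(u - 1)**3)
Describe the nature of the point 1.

The denominator factor u - 1 vanishes at 1 and appears to the power 3; the numerator there equals -7/2, nonzero, and no other factor vanishes.
The branch terms are analytic at this point.
Hence a pole whose order is the multiplicity, 3.

The point is a pole of order 3.


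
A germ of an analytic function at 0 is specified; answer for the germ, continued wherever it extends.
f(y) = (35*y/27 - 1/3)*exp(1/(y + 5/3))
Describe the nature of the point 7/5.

There is no denominator, hence no pole anywhere.
The essential point of exp(1/(y - (-5/3))) is -5/3, not 7/5.
So the germ continues analytically to 7/5.

The point is a regular point.


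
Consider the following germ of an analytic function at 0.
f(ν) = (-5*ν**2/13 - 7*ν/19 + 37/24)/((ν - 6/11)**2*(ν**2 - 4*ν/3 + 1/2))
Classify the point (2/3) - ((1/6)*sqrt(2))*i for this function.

The denominator factor ν**2 - 4*ν/3 + 1/2 vanishes at (2/3) - ((1/6)*sqrt(2))*i and appears to the power 1; the numerator there equals (20389/17784) + ((653/4446)*sqrt(2))*i, nonzero, and no other factor vanishes.
Hence a pole whose order is the multiplicity, 1.

The point is a pole of order 1.


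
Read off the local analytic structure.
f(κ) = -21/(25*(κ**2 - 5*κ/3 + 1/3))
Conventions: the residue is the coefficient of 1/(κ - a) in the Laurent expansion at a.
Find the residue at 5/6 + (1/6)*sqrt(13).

The residue is -(63/325)*sqrt(13).

The factor κ**2 - 5*κ/3 + 1/3 splits as (κ - a)(κ - a') with a = 5/6 + (1/6)*sqrt(13), a' = 5/6 - (1/6)*sqrt(13). At the order-1 pole a set g(κ) = (κ - a)*f(κ) = [-21/25] / (κ - a').
Simple pole: residue = g(a) at a = 5/6 + (1/6)*sqrt(13), which is -(63/325)*sqrt(13).


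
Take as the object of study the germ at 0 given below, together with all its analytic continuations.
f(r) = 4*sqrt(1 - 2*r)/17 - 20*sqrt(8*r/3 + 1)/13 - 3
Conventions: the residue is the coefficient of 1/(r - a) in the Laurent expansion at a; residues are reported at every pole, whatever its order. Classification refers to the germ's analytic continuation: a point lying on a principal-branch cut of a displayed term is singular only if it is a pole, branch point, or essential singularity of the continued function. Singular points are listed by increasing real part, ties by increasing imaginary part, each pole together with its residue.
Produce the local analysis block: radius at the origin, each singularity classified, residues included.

Branch term (4/17)*sqrt(1 - r/(1/2)): its argument vanishes at r = 1/2, a square-root branch point, modulus 1/2.
Branch term (-20/13)*sqrt(1 - r/(-3/8)): its argument vanishes at r = -3/8, a square-root branch point, modulus 3/8.
The radius of convergence is the smallest modulus among the singular points: 3/8.
List the singular points by increasing real part (a conjugate pair: the negative imaginary part first).

Radius of convergence at 0: 3/8.
At -3/8: an algebraic (square-root) branch point.
At 1/2: an algebraic (square-root) branch point.


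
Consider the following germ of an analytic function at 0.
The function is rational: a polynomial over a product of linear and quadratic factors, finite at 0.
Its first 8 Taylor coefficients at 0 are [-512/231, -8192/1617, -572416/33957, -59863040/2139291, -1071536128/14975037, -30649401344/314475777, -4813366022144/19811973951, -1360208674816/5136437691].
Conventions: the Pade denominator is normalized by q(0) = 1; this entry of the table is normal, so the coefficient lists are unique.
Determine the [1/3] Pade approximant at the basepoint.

The Pade approximant has numerator coefficients [-512/231, -34816/18557]; denominator coefficients [1, -2428/1687, -21842/5061, 53264/6507].

Taylor coefficients needed (read off): a_0 = -512/231, a_1 = -8192/1617, a_2 = -572416/33957, a_3 = -59863040/2139291, a_4 = -1071536128/14975037.
Write the denominator as Q(α) = 1 + q1*α + q2*α^2 + q3*α^3. Requiring Q*f - P = O(α^5) with deg P <= 1 kills the coefficients of α^2..α^4 in Q*f:
  α^2: a_2 + q1*a_1 + q2*a_0 = 0, i.e. -572416/33957 + (-8192/1617)*q1 + (-512/231)*q2 = 0.
  α^3: a_3 + q1*a_2 + q2*a_1 + q3*a_0 = 0, i.e. -59863040/2139291 + (-572416/33957)*q1 + (-8192/1617)*q2 + (-512/231)*q3 = 0.
  α^4: a_4 + q1*a_3 + q2*a_2 + q3*a_1 = 0, i.e. -1071536128/14975037 + (-59863040/2139291)*q1 + (-572416/33957)*q2 + (-8192/1617)*q3 = 0.
Solving this linear system: q1 = -2428/1687, q2 = -21842/5061, q3 = 53264/6507.
The numerator is Q*f truncated at degree 1: P0 = a_0 = -512/231; P1 = a_1 + q1*a_0 = -34816/18557.


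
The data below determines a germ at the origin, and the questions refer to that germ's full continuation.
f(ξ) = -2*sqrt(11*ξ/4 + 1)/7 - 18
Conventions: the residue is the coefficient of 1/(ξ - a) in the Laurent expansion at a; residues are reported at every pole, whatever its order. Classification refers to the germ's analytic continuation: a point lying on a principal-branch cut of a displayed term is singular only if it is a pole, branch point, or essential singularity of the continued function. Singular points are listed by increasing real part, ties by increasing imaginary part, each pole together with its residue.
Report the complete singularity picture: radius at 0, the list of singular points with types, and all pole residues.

Branch term (-2/7)*sqrt(1 - ξ/(-4/11)): its argument vanishes at ξ = -4/11, a square-root branch point, modulus 4/11.
The radius of convergence is the smallest modulus among the singular points: 4/11.

Radius of convergence at 0: 4/11.
At -4/11: an algebraic (square-root) branch point.
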